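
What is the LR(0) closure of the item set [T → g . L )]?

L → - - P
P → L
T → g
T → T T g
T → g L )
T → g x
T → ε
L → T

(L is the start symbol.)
{ [L → . - - P], [L → . T], [T → . T T g], [T → . g L )], [T → . g x], [T → . g], [T → .], [T → g . L )] }

To compute CLOSURE, for each item [A → α.Bβ] where B is a non-terminal, add [B → .γ] for all productions B → γ; repeat for the newly added items until nothing changes.

Start with: [T → g . L )]
  [T → g . L )] has the dot before L: add [L → . - - P], [L → . T]
  [L → . T] has the dot before T: add [T → . g], [T → . T T g], [T → . g L )], [T → . g x], [T → .]
No further items can be added.

CLOSURE = { [L → . - - P], [L → . T], [T → . T T g], [T → . g L )], [T → . g x], [T → . g], [T → .], [T → g . L )] }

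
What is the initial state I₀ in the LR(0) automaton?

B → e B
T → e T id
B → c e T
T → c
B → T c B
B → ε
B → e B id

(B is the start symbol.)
{ [B → . T c B], [B → . c e T], [B → . e B id], [B → . e B], [B → .], [B' → . B], [T → . c], [T → . e T id] }

First, augment the grammar with B' → B
I₀ = CLOSURE({ [B' → . B] }):
  [B' → . B] has the dot before B: add [B → . e B], [B → . c e T], [B → . T c B], [B → .], [B → . e B id]
  [B → . T c B] has the dot before T: add [T → . e T id], [T → . c]
No further items can be added.

I₀ = { [B → . T c B], [B → . c e T], [B → . e B id], [B → . e B], [B → .], [B' → . B], [T → . c], [T → . e T id] }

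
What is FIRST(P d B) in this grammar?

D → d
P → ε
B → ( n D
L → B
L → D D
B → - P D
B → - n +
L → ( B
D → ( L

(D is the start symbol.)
FIRST sets of the non-terminals involved (from the grammar, by fixed-point iteration):
  FIRST(P) = { ε }

To compute FIRST(P d B), process the symbols left to right:
Symbol P is a non-terminal. Add FIRST(P) \ {ε} = { }
P is nullable (ε ∈ FIRST(P)), continue to the next symbol.
Symbol d is a terminal. Add 'd' and stop.
FIRST(P d B) = { 'd' }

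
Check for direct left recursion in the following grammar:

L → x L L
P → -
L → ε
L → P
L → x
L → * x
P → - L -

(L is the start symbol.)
Direct left recursion occurs when N → N α for some non-terminal N (the right-hand side begins with the left-hand side itself).

L → x L L: starts with x
P → -: starts with '-'
L → ε: starts with ε
L → P: starts with P
L → x: starts with x
L → * x: starts with '*'
P → - L -: starts with '-'

No direct left recursion found.

Answer: No direct left recursion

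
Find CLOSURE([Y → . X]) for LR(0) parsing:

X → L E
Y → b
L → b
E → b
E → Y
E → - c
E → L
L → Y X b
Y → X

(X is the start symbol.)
{ [L → . Y X b], [L → . b], [X → . L E], [Y → . X], [Y → . b] }

To compute CLOSURE, for each item [A → α.Bβ] where B is a non-terminal, add [B → .γ] for all productions B → γ; repeat for the newly added items until nothing changes.

Start with: [Y → . X]
  [Y → . X] has the dot before X: add [X → . L E]
  [X → . L E] has the dot before L: add [L → . b], [L → . Y X b]
  [L → . Y X b] has the dot before Y: add [Y → . b]
No further items can be added.

CLOSURE = { [L → . Y X b], [L → . b], [X → . L E], [Y → . X], [Y → . b] }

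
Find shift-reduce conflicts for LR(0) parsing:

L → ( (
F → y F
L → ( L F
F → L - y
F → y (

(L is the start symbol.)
A shift-reduce conflict occurs when an LR(0) state has both:
  - a complete (reduce) item [A → α .] (dot at the end), and
  - a shift item [B → β . c γ] (dot before a terminal).

Augment with L' → L and build the canonical LR(0) collection (I0 = CLOSURE({[L' → . L]}), then GOTO on every symbol after a dot until no new states appear). It has 12 states:
  I0: { [L → . ( (], [L → . ( L F], [L' → . L] }  — shift
  I1: { [L → ( . (], [L → ( . L F], [L → . ( (], [L → . ( L F] }  — shift
  I2: { [L' → L .] }  — accept
  I3: { [L → ( ( .], [L → ( . (], [L → ( . L F], [L → . ( (], [L → . ( L F] }  — shift, reduce
  I4: { [F → . L - y], [F → . y (], [F → . y F], [L → ( L . F], [L → . ( (], [L → . ( L F] }  — shift
  I5: { [L → ( L F .] }  — reduce
  I6: { [F → L . - y] }  — shift
  I7: { [F → . L - y], [F → . y (], [F → . y F], [F → y . (], [F → y . F], [L → . ( (], [L → . ( L F] }  — shift
  I8: { [F → y ( .], [L → ( . (], [L → ( . L F], [L → . ( (], [L → . ( L F] }  — shift, reduce
  I9: { [F → y F .] }  — reduce
  I10: { [F → L - . y] }  — shift
  I11: { [F → L - y .] }  — reduce

I3 contains reduce item [L → ( ( .] and shift items [L → . ( (], [L → ( . (], [L → . ( L F] — shift-reduce conflict.
I8 contains reduce item [F → y ( .] and shift items [L → . ( (], [L → ( . (], [L → . ( L F] — shift-reduce conflict.

Answer: Yes — I3: [L → ( ( .] vs [L → . ( (]; I8: [F → y ( .] vs [L → . ( (]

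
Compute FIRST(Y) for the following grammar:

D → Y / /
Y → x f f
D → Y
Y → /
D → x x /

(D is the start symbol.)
From Y → x f f:
  - x is a terminal: add 'x' and stop
From Y → /:
  - '/' is a terminal: add '/' and stop

Collecting: FIRST(Y) = { '/', 'x' }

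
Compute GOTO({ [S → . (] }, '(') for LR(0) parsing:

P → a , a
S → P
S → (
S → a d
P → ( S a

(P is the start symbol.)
{ [S → ( .] }

GOTO(I, '(') = CLOSURE({ [A → αX.β] : [A → α.Xβ] ∈ I, X = '(' })

Items with dot before '(', with the dot advanced:
  [S → . (] → [S → ( .]
Closure adds nothing (no advanced item has the dot before a non-terminal).

GOTO = { [S → ( .] }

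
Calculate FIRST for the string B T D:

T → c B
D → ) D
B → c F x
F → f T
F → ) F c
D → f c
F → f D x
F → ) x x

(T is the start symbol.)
FIRST sets of the non-terminals involved (from the grammar, by fixed-point iteration):
  FIRST(B) = { 'c' }

To compute FIRST(B T D), process the symbols left to right:
Symbol B is a non-terminal. Add FIRST(B) \ {ε} = { 'c' }
B is not nullable (ε ∉ FIRST(B)), so stop here.
FIRST(B T D) = { 'c' }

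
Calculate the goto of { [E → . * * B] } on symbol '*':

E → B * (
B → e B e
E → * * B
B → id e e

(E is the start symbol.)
{ [E → * . * B] }

GOTO(I, '*') = CLOSURE({ [A → αX.β] : [A → α.Xβ] ∈ I, X = '*' })

Items with dot before '*', with the dot advanced:
  [E → . * * B] → [E → * . * B]
Closure adds nothing (no advanced item has the dot before a non-terminal).

GOTO = { [E → * . * B] }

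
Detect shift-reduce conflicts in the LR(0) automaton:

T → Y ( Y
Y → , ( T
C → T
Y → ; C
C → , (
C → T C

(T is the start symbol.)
A shift-reduce conflict occurs when an LR(0) state has both:
  - a complete (reduce) item [A → α .] (dot at the end), and
  - a shift item [B → β . c γ] (dot before a terminal).

Augment with T' → T and build the canonical LR(0) collection (I0 = CLOSURE({[T' → . T]}), then GOTO on every symbol after a dot until no new states appear). It has 14 states:
  I0: { [T → . Y ( Y], [T' → . T], [Y → . , ( T], [Y → . ; C] }  — shift
  I1: { [Y → , . ( T] }  — shift
  I2: { [C → . , (], [C → . T C], [C → . T], [T → . Y ( Y], [Y → . , ( T], [Y → . ; C], [Y → ; . C] }  — shift
  I3: { [T' → T .] }  — accept
  I4: { [T → Y . ( Y] }  — shift
  I5: { [T → Y ( . Y], [Y → . , ( T], [Y → . ; C] }  — shift
  I6: { [T → Y ( Y .] }  — reduce
  I7: { [C → , . (], [Y → , . ( T] }  — shift
  I8: { [Y → ; C .] }  — reduce
  I9: { [C → . , (], [C → . T C], [C → . T], [C → T . C], [C → T .], [T → . Y ( Y], [Y → . , ( T], [Y → . ; C] }  — shift, reduce
  I10: { [C → T C .] }  — reduce
  I11: { [C → , ( .], [T → . Y ( Y], [Y → , ( . T], [Y → . , ( T], [Y → . ; C] }  — shift, reduce
  I12: { [Y → , ( T .] }  — reduce
  I13: { [T → . Y ( Y], [Y → , ( . T], [Y → . , ( T], [Y → . ; C] }  — shift

I9 contains reduce item [C → T .] and shift items [C → . , (], [Y → . , ( T], [Y → . ; C] — shift-reduce conflict.
I11 contains reduce item [C → , ( .] and shift items [Y → . , ( T], [Y → . ; C] — shift-reduce conflict.

Answer: Yes — I9: [C → T .] vs [C → . , (]; I11: [C → , ( .] vs [Y → . , ( T]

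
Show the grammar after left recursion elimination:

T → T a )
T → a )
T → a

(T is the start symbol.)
T is directly left-recursive. The standard transformation for
  A → A α₁ | ... | A α_m | β₁ | ... | β_n
is
  A  → β₁ A' | ... | β_n A'
  A' → α₁ A' | ... | α_m A' | ε

T → a ) becomes T → a ) T'
T → a becomes T → a T'
T → T a ) becomes T' → a ) T'
Add T' → ε

Resulting grammar:
T → a ) T'
T → a T'
T' → a ) T'
T' → ε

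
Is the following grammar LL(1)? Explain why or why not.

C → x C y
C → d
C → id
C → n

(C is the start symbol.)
A grammar is LL(1) if for each non-terminal N with multiple productions, the predict sets of those productions are pairwise disjoint, where PREDICT(N → α) = (FIRST(α) \ {ε}) ∪ (FOLLOW(N) if α ⇒* ε).

For C:
  PREDICT(C → x C y) = { 'x' }
  PREDICT(C → d) = { 'd' }
  PREDICT(C → id) = { 'id' }
  PREDICT(C → n) = { 'n' }

All predict sets are disjoint. The grammar IS LL(1).

Answer: Yes, the grammar is LL(1).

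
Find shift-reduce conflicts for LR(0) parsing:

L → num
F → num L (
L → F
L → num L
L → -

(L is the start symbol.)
Yes — I4: [L → num .] vs [F → . num L (]; I5: [L → num L .] vs [F → num L . (]

Augment with L' → L and build the canonical LR(0) collection (I0 = CLOSURE({[L' → . L]}), then GOTO on every symbol after a dot until no new states appear). It has 7 states:
  I0: { [F → . num L (], [L → . -], [L → . F], [L → . num L], [L → . num], [L' → . L] }  — shift
  I1: { [L → - .] }  — reduce
  I2: { [L → F .] }  — reduce
  I3: { [L' → L .] }  — accept
  I4: { [F → . num L (], [F → num . L (], [L → . -], [L → . F], [L → . num L], [L → . num], [L → num . L], [L → num .] }  — shift, reduce
  I5: { [F → num L . (], [L → num L .] }  — shift, reduce
  I6: { [F → num L ( .] }  — reduce

I4 contains reduce item [L → num .] and shift items [F → . num L (], [L → . -], [L → . num], [L → . num L] — shift-reduce conflict.
I5 contains reduce item [L → num L .] and shift item [F → num L . (] — shift-reduce conflict.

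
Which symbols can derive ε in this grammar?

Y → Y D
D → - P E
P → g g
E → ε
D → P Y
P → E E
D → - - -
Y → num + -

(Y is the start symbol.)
ε-productions: E → ε
So E is immediately nullable.
P → E E: every symbol on the right is nullable, so P is nullable too.
No further non-terminal can be added: every production for the remaining non-terminals contains a terminal or a non-nullable non-terminal.
Nullable = { 'E', 'P' }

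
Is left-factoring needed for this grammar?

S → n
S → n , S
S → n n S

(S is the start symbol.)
Yes, S has productions with common prefix 'n'

Left-factoring is needed when two productions for the same non-terminal
share a common prefix on the right-hand side.

Productions for S:
  S → n
  S → n , S
  S → n n S

Found common prefix 'n' in productions for S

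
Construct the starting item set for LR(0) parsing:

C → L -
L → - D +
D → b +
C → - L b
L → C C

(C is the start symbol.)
First, augment the grammar with C' → C
I₀ = CLOSURE({ [C' → . C] }):
  [C' → . C] has the dot before C: add [C → . L -], [C → . - L b]
  [C → . L -] has the dot before L: add [L → . - D +], [L → . C C]
No further items can be added.

I₀ = { [C → . - L b], [C → . L -], [C' → . C], [L → . - D +], [L → . C C] }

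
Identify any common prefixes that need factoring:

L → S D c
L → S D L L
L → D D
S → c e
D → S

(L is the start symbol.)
Left-factoring is needed when two productions for the same non-terminal
share a common prefix on the right-hand side.

Productions for L:
  L → S D c
  L → S D L L
  L → D D

Found common prefix 'S D' in productions for L

Answer: Yes, L has productions with common prefix 'S D'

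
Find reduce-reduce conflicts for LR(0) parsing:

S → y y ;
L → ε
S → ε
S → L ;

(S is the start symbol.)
Yes — I0: [L → .] vs [S → .]

A reduce-reduce conflict occurs when an LR(0) state has two complete items [A → α .] and [B → β .] — both call for a reduction, and with no lookahead the parser cannot choose between them.

Augment with S' → S and build the canonical LR(0) collection (I0 = CLOSURE({[S' → . S]}), then GOTO on every symbol after a dot until no new states appear). It has 7 states:
  I0: { [L → .], [S → . L ;], [S → . y y ;], [S → .], [S' → . S] }  — shift, 2 reduces
  I1: { [S → L . ;] }  — shift
  I2: { [S' → S .] }  — accept
  I3: { [S → y . y ;] }  — shift
  I4: { [S → y y . ;] }  — shift
  I5: { [S → y y ; .] }  — reduce
  I6: { [S → L ; .] }  — reduce

I0 contains complete items [L → .], [S → .] — reduce-reduce conflict.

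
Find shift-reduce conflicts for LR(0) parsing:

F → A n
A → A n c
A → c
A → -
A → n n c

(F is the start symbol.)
Yes — I8: [F → A n .] vs [A → A n . c]

A shift-reduce conflict occurs when an LR(0) state has both:
  - a complete (reduce) item [A → α .] (dot at the end), and
  - a shift item [B → β . c γ] (dot before a terminal).

Augment with F' → F and build the canonical LR(0) collection (I0 = CLOSURE({[F' → . F]}), then GOTO on every symbol after a dot until no new states appear). It has 10 states:
  I0: { [A → . -], [A → . A n c], [A → . c], [A → . n n c], [F → . A n], [F' → . F] }  — shift
  I1: { [A → - .] }  — reduce
  I2: { [A → A . n c], [F → A . n] }  — shift
  I3: { [F' → F .] }  — accept
  I4: { [A → c .] }  — reduce
  I5: { [A → n . n c] }  — shift
  I6: { [A → n n . c] }  — shift
  I7: { [A → n n c .] }  — reduce
  I8: { [A → A n . c], [F → A n .] }  — shift, reduce
  I9: { [A → A n c .] }  — reduce

I8 contains reduce item [F → A n .] and shift item [A → A n . c] — shift-reduce conflict.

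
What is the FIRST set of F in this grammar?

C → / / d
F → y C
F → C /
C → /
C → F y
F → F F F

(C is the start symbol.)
To compute FIRST(F), examine every production with F on the left-hand side, reading each right-hand side left to right until a non-nullable symbol is reached.

FIRST sets of the other non-terminals involved (by the same procedure, iterated to a fixed point):
  FIRST(C) = { '/', 'y' }

From F → y C:
  - y is a terminal: add 'y' and stop
From F → C /:
  - C is a non-terminal: add FIRST(C) \ {ε} = { '/', 'y' }
    C is not nullable, so stop
From F → F F F:
  - F is the symbol being defined: contributes nothing new
    F is not nullable, so stop

Collecting: FIRST(F) = { '/', 'y' }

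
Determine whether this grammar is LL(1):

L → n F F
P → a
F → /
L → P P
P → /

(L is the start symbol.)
A grammar is LL(1) if for each non-terminal N with multiple productions, the predict sets of those productions are pairwise disjoint, where PREDICT(N → α) = (FIRST(α) \ {ε}) ∪ (FOLLOW(N) if α ⇒* ε).

Relevant sets:
  FIRST(P) = { '/', 'a' }

For L:
  PREDICT(L → n F F) = { 'n' }
  PREDICT(L → P P) = { '/', 'a' }
For P:
  PREDICT(P → a) = { 'a' }
  PREDICT(P → '/') = { '/' }
F has a single production, so nothing to check there.

All predict sets are disjoint. The grammar IS LL(1).

Answer: Yes, the grammar is LL(1).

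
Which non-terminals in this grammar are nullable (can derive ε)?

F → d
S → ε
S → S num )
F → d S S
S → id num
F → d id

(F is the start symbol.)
{ 'S' }

A non-terminal is nullable if it can derive ε (the empty string): either it has an ε-production, or it has a production whose right-hand side consists entirely of nullable non-terminals.

ε-productions: S → ε
So S is immediately nullable.
No further non-terminal can be added: every production for the remaining non-terminals contains a terminal or a non-nullable non-terminal.
Nullable = { 'S' }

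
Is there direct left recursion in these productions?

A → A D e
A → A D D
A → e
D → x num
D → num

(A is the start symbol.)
A → A D e: LEFT RECURSIVE (starts with A)
A → A D D: LEFT RECURSIVE (starts with A)
A → e: starts with e
D → x num: starts with x
D → num: starts with num

The grammar has direct left recursion on: A.

Answer: Yes, A is left-recursive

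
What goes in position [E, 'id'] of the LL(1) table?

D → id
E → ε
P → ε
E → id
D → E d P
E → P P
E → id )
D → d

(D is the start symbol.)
E → id, E → id )

To find M[E, 'id'], we find productions for E where 'id' is in the predict set (PREDICT(N → α) = (FIRST(α) \ {ε}) ∪ (FOLLOW(N) if α ⇒* ε)).

Relevant sets:
  FIRST(P) = { ε }
  FOLLOW(E) = { 'd' }

E → ε: PREDICT = { 'd' }
E → id: PREDICT = { 'id' }
  'id' is in predict set, so this production goes in M[E, 'id']
E → P P: PREDICT = { 'd' }
E → id ): PREDICT = { 'id' }
  'id' is in predict set, so this production goes in M[E, 'id']

M[E, 'id'] = E → id, E → id )  (a multiply-defined cell — the grammar is not LL(1))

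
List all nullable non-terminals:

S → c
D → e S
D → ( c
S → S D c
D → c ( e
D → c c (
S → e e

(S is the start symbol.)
There are no ε-productions, so no non-terminal can derive ε.
No non-terminals are nullable.

Answer: None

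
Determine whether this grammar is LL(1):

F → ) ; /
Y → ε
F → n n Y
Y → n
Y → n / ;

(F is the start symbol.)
No. Predict set conflict for Y: { 'n' }

A grammar is LL(1) if for each non-terminal N with multiple productions, the predict sets of those productions are pairwise disjoint, where PREDICT(N → α) = (FIRST(α) \ {ε}) ∪ (FOLLOW(N) if α ⇒* ε).

Relevant sets:
  FOLLOW(Y) = { $ }

For F:
  PREDICT(F → ')' ';' '/') = { ')' }
  PREDICT(F → n n Y) = { 'n' }
For Y:
  PREDICT(Y → ε) = { $ }
  PREDICT(Y → n) = { 'n' }
  PREDICT(Y → n '/' ';') = { 'n' }

Conflict found: Predict set conflict for Y: { 'n' }
The grammar is NOT LL(1).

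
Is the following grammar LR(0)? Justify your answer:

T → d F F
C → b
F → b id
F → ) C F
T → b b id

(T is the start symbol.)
A grammar is LR(0) if no state in the canonical LR(0) collection has:
  - both a shift item (dot before a terminal) and a complete item (shift-reduce conflict), or
  - two or more complete items (reduce-reduce conflict; the accept item [T' → T .] counts as a complete item here).

Augment with T' → T and build the canonical LR(0) collection (I0 = CLOSURE({[T' → . T]}), then GOTO on every symbol after a dot until no new states appear). It has 14 states:
  I0: { [T → . b b id], [T → . d F F], [T' → . T] }  — shift
  I1: { [T' → T .] }  — accept
  I2: { [T → b . b id] }  — shift
  I3: { [F → . ) C F], [F → . b id], [T → d . F F] }  — shift
  I4: { [C → . b], [F → ) . C F] }  — shift
  I5: { [F → . ) C F], [F → . b id], [T → d F . F] }  — shift
  I6: { [F → b . id] }  — shift
  I7: { [F → b id .] }  — reduce
  I8: { [T → d F F .] }  — reduce
  I9: { [F → ) C . F], [F → . ) C F], [F → . b id] }  — shift
  I10: { [C → b .] }  — reduce
  I11: { [F → ) C F .] }  — reduce
  I12: { [T → b b . id] }  — shift
  I13: { [T → b b id .] }  — reduce

Every state is either a pure shift/goto state or contains exactly one complete item and nothing to shift — no conflicts. The grammar is LR(0).

Answer: Yes, the grammar is LR(0)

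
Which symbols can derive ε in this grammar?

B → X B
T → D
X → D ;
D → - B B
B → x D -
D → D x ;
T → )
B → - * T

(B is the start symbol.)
A non-terminal is nullable if it can derive ε (the empty string): either it has an ε-production, or it has a production whose right-hand side consists entirely of nullable non-terminals.

There are no ε-productions, so no non-terminal can derive ε.
No non-terminals are nullable.

Answer: None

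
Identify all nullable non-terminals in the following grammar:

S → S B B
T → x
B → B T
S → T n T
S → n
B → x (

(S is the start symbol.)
A non-terminal is nullable if it can derive ε (the empty string): either it has an ε-production, or it has a production whose right-hand side consists entirely of nullable non-terminals.

There are no ε-productions, so no non-terminal can derive ε.
No non-terminals are nullable.

Answer: None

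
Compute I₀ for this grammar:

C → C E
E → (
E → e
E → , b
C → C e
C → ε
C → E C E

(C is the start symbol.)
{ [C → . C E], [C → . C e], [C → . E C E], [C → .], [C' → . C], [E → . (], [E → . , b], [E → . e] }

First, augment the grammar with C' → C
I₀ = CLOSURE({ [C' → . C] }):
  [C' → . C] has the dot before C: add [C → . C E], [C → . C e], [C → .], [C → . E C E]
  [C → . E C E] has the dot before E: add [E → . (], [E → . e], [E → . , b]
No further items can be added.

I₀ = { [C → . C E], [C → . C e], [C → . E C E], [C → .], [C' → . C], [E → . (], [E → . , b], [E → . e] }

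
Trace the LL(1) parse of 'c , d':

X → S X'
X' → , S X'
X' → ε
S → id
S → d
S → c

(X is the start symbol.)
Stack is shown with the top on the left.

Stack     Input    Action
-------------------------
X $       c , d $  output X → S X'
S X' $    c , d $  output S → c
c X' $    c , d $  match 'c'
X' $      , d $    output X' → , S X'
, S X' $  , d $    match ','
S X' $    d $      output S → d
d X' $    d $      match 'd'
X' $      $        output X' → ε
$         $        accept

The string is accepted.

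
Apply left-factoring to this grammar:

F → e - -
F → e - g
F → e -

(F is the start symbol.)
Left-factoring transforms A → αβ₁ | αβ₂ into A → αA' and A' → β₁ | β₂
(α is the longest common prefix among the alternatives). Repeat until
no nonterminal has two alternatives with a common prefix.

Round 1: F has alternatives sharing prefix 'e -'. Introduce F': F → e - F'
  Add: F' → -
  Add: F' → g
  Add: F' → ε

No remaining common prefixes — done.

Resulting grammar:
F → e - F'
F' → -
F' → g
F' → ε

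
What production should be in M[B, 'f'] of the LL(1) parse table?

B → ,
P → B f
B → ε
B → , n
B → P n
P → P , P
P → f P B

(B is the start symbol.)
B → ε, B → P n

To find M[B, 'f'], we find productions for B where 'f' is in the predict set (PREDICT(N → α) = (FIRST(α) \ {ε}) ∪ (FOLLOW(N) if α ⇒* ε)).

Relevant sets:
  FIRST(P) = { ',', 'f' }
  FOLLOW(B) = { $, ',', 'f', 'n' }

B → ,: PREDICT = { ',' }
B → ε: PREDICT = { $, ',', 'f', 'n' }
  'f' is in predict set, so this production goes in M[B, 'f']
B → , n: PREDICT = { ',' }
B → P n: PREDICT = { ',', 'f' }
  'f' is in predict set, so this production goes in M[B, 'f']

M[B, 'f'] = B → ε, B → P n  (a multiply-defined cell — the grammar is not LL(1))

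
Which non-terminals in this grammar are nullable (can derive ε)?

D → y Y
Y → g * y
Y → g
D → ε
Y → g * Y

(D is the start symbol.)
{ 'D' }

ε-productions: D → ε
So D is immediately nullable.
No further non-terminal can be added: every production for the remaining non-terminals contains a terminal or a non-nullable non-terminal.
Nullable = { 'D' }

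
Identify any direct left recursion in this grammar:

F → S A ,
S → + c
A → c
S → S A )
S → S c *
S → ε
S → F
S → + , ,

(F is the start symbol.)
F → S A ,: starts with S
S → + c: starts with '+'
A → c: starts with c
S → S A ): LEFT RECURSIVE (starts with S)
S → S c *: LEFT RECURSIVE (starts with S)
S → ε: starts with ε
S → F: starts with F
S → + , ,: starts with '+'

The grammar has direct left recursion on: S.

Answer: Yes, S is left-recursive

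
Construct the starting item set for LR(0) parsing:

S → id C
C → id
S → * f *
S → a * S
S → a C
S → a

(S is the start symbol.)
First, augment the grammar with S' → S
I₀ = CLOSURE({ [S' → . S] }):
  [S' → . S] has the dot before S: add [S → . id C], [S → . * f *], [S → . a * S], [S → . a C], [S → . a]
No further items can be added.

I₀ = { [S → . * f *], [S → . a * S], [S → . a C], [S → . a], [S → . id C], [S' → . S] }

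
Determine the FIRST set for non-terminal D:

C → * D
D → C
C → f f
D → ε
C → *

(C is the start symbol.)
{ '*', 'f', ε }

FIRST sets of the other non-terminals involved (by the same procedure, iterated to a fixed point):
  FIRST(C) = { '*', 'f' }

From D → C:
  - C is a non-terminal: add FIRST(C) \ {ε} = { '*', 'f' }
    C is not nullable, so stop
From D → ε:
  - ε-production, so ε ∈ FIRST(D)

Collecting: FIRST(D) = { '*', 'f', ε }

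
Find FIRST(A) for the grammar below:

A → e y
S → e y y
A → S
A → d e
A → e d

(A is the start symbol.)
{ 'd', 'e' }

FIRST sets of the other non-terminals involved (by the same procedure, iterated to a fixed point):
  FIRST(S) = { 'e' }

From A → e y:
  - e is a terminal: add 'e' and stop
From A → S:
  - S is a non-terminal: add FIRST(S) \ {ε} = { 'e' }
    S is not nullable, so stop
From A → d e:
  - d is a terminal: add 'd' and stop
From A → e d:
  - e is a terminal: add 'e' and stop

Collecting: FIRST(A) = { 'd', 'e' }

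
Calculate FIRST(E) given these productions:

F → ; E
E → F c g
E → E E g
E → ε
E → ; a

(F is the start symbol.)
{ ';', 'g', ε }

To compute FIRST(E), examine every production with E on the left-hand side, reading each right-hand side left to right until a non-nullable symbol is reached.

FIRST sets of the other non-terminals involved (by the same procedure, iterated to a fixed point):
  FIRST(F) = { ';' }

From E → F c g:
  - F is a non-terminal: add FIRST(F) \ {ε} = { ';' }
    F is not nullable, so stop
From E → E E g:
  - E is the symbol being defined: contributes nothing new
    E is nullable, so continue to the next symbol
  - E is the symbol being defined: contributes nothing new
    E is nullable, so continue to the next symbol
  - g is a terminal: add 'g' and stop
From E → ε:
  - ε-production, so ε ∈ FIRST(E)
From E → ; a:
  - ';' is a terminal: add ';' and stop

Collecting: FIRST(E) = { ';', 'g', ε }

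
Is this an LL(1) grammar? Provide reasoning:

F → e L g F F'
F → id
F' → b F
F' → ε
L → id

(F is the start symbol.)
No. Predict set conflict for F': { 'b' }

Relevant sets:
  FOLLOW(F') = { $, 'b' }

For F:
  PREDICT(F → e L g F F') = { 'e' }
  PREDICT(F → id) = { 'id' }
For F':
  PREDICT(F' → b F) = { 'b' }
  PREDICT(F' → ε) = { $, 'b' }
L has a single production, so nothing to check there.

Conflict found: Predict set conflict for F': { 'b' }
The grammar is NOT LL(1).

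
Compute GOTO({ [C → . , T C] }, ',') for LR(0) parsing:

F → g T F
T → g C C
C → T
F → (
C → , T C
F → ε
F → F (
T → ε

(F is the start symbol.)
GOTO(I, ',') = CLOSURE({ [A → αX.β] : [A → α.Xβ] ∈ I, X = ',' })

Items with dot before ',', with the dot advanced:
  [C → . , T C] → [C → , . T C]
Closure of the advanced items:
  [C → , . T C] has the dot before T: add [T → . g C C], [T → .]

GOTO = { [C → , . T C], [T → . g C C], [T → .] }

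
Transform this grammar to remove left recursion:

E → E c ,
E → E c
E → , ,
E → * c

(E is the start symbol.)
E is directly left-recursive. The standard transformation for
  A → A α₁ | ... | A α_m | β₁ | ... | β_n
is
  A  → β₁ A' | ... | β_n A'
  A' → α₁ A' | ... | α_m A' | ε

E → , , becomes E → , , E'
E → * c becomes E → * c E'
E → E c , becomes E' → c , E'
E → E c becomes E' → c E'
Add E' → ε

Resulting grammar:
E → , , E'
E → * c E'
E' → c , E'
E' → c E'
E' → ε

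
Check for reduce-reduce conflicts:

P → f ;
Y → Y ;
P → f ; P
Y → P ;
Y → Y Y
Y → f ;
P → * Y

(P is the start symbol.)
Yes — I9: [P → f ; .] vs [Y → f ; .]

A reduce-reduce conflict occurs when an LR(0) state has two complete items [A → α .] and [B → β .] — both call for a reduction, and with no lookahead the parser cannot choose between them.

Augment with P' → P and build the canonical LR(0) collection (I0 = CLOSURE({[P' → . P]}), then GOTO on every symbol after a dot until no new states appear). It has 13 states:
  I0: { [P → . * Y], [P → . f ; P], [P → . f ;], [P' → . P] }  — shift
  I1: { [P → * . Y], [P → . * Y], [P → . f ; P], [P → . f ;], [Y → . P ;], [Y → . Y ;], [Y → . Y Y], [Y → . f ;] }  — shift
  I2: { [P' → P .] }  — accept
  I3: { [P → f . ; P], [P → f . ;] }  — shift
  I4: { [P → . * Y], [P → . f ; P], [P → . f ;], [P → f ; . P], [P → f ; .] }  — shift, reduce
  I5: { [P → f ; P .] }  — reduce
  I6: { [Y → P . ;] }  — shift
  I7: { [P → * Y .], [P → . * Y], [P → . f ; P], [P → . f ;], [Y → . P ;], [Y → . Y ;], [Y → . Y Y], [Y → . f ;], [Y → Y . ;], [Y → Y . Y] }  — shift, reduce
  I8: { [P → f . ; P], [P → f . ;], [Y → f . ;] }  — shift
  I9: { [P → . * Y], [P → . f ; P], [P → . f ;], [P → f ; . P], [P → f ; .], [Y → f ; .] }  — shift, 2 reduces
  I10: { [Y → Y ; .] }  — reduce
  I11: { [P → . * Y], [P → . f ; P], [P → . f ;], [Y → . P ;], [Y → . Y ;], [Y → . Y Y], [Y → . f ;], [Y → Y . ;], [Y → Y . Y], [Y → Y Y .] }  — shift, reduce
  I12: { [Y → P ; .] }  — reduce

I9 contains complete items [P → f ; .], [Y → f ; .] — reduce-reduce conflict.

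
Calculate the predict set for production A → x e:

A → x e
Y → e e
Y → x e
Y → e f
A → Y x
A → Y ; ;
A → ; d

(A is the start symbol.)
{ 'x' }

PREDICT(A → x e) = (FIRST(RHS) \ {ε}) ∪ (FOLLOW(A) if ε ∈ FIRST(RHS), i.e. RHS ⇒* ε)
FIRST(x e) = { 'x' }
ε ∉ FIRST(x e), so FOLLOW(A) is not added.
PREDICT(A → x e) = { 'x' }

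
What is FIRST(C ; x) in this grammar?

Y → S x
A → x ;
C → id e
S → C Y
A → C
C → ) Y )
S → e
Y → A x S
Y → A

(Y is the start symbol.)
{ ')', 'id' }

FIRST sets of the non-terminals involved (from the grammar, by fixed-point iteration):
  FIRST(C) = { ')', 'id' }

To compute FIRST(C ; x), process the symbols left to right:
Symbol C is a non-terminal. Add FIRST(C) \ {ε} = { ')', 'id' }
C is not nullable (ε ∉ FIRST(C)), so stop here.
FIRST(C ; x) = { ')', 'id' }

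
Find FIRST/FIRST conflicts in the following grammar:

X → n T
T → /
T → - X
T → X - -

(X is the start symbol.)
FIRST sets of the non-terminals at (or reachable through a nullable prefix from) the front of some alternative:
  FIRST(X) = { 'n' }

Productions for T:
  T → /: FIRST = { '/' }
  T → - X: FIRST = { '-' }
  T → X - -: FIRST = { 'n' }
X has only one production, so no FIRST/FIRST conflict is possible there.

All alternatives of each non-terminal have pairwise disjoint FIRST sets.

Answer: No FIRST/FIRST conflicts.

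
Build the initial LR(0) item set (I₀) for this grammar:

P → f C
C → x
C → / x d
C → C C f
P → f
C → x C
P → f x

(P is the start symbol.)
First, augment the grammar with P' → P
I₀ = CLOSURE({ [P' → . P] }):
  [P' → . P] has the dot before P: add [P → . f C], [P → . f], [P → . f x]
No further items can be added.

I₀ = { [P → . f C], [P → . f x], [P → . f], [P' → . P] }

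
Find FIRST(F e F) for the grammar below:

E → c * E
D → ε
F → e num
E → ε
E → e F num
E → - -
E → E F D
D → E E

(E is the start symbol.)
{ 'e' }

FIRST sets of the non-terminals involved (from the grammar, by fixed-point iteration):
  FIRST(F) = { 'e' }

To compute FIRST(F e F), process the symbols left to right:
Symbol F is a non-terminal. Add FIRST(F) \ {ε} = { 'e' }
F is not nullable (ε ∉ FIRST(F)), so stop here.
FIRST(F e F) = { 'e' }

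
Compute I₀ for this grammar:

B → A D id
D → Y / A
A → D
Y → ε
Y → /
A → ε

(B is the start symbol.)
{ [A → . D], [A → .], [B → . A D id], [B' → . B], [D → . Y / A], [Y → . /], [Y → .] }

First, augment the grammar with B' → B
I₀ = CLOSURE({ [B' → . B] }):
  [B' → . B] has the dot before B: add [B → . A D id]
  [B → . A D id] has the dot before A: add [A → . D], [A → .]
  [A → . D] has the dot before D: add [D → . Y / A]
  [D → . Y / A] has the dot before Y: add [Y → .], [Y → . /]
No further items can be added.

I₀ = { [A → . D], [A → .], [B → . A D id], [B' → . B], [D → . Y / A], [Y → . /], [Y → .] }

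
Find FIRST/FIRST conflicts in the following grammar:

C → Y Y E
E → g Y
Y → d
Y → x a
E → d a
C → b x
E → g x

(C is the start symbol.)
Yes. E → g Y / E → g x on { 'g' }

A FIRST/FIRST conflict occurs when two productions N → α and N → β for the same non-terminal have FIRST(α) ∩ FIRST(β) ≠ ∅ (with ε ∈ FIRST of a nullable right-hand side, so two nullable alternatives also conflict).

FIRST sets of the non-terminals at (or reachable through a nullable prefix from) the front of some alternative:
  FIRST(Y) = { 'd', 'x' }

Productions for C:
  C → Y Y E: FIRST = { 'd', 'x' }
  C → b x: FIRST = { 'b' }
Productions for E:
  E → g Y: FIRST = { 'g' }
  E → d a: FIRST = { 'd' }
  E → g x: FIRST = { 'g' }
Productions for Y:
  Y → d: FIRST = { 'd' }
  Y → x a: FIRST = { 'x' }

Conflict for E: E → g Y and E → g x
  Overlap: { 'g' }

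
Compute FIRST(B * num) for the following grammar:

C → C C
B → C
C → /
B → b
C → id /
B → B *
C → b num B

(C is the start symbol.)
{ '/', 'b', 'id' }

FIRST sets of the non-terminals involved (from the grammar, by fixed-point iteration):
  FIRST(B) = { '/', 'b', 'id' }

To compute FIRST(B * num), process the symbols left to right:
Symbol B is a non-terminal. Add FIRST(B) \ {ε} = { '/', 'b', 'id' }
B is not nullable (ε ∉ FIRST(B)), so stop here.
FIRST(B * num) = { '/', 'b', 'id' }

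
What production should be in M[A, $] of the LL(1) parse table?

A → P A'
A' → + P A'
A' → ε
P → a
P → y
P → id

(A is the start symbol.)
To find M[A, $], we find productions for A where $ is in the predict set (PREDICT(N → α) = (FIRST(α) \ {ε}) ∪ (FOLLOW(N) if α ⇒* ε)).

Relevant sets:
  FIRST(P) = { 'a', 'id', 'y' }

A → P A': PREDICT = { 'a', 'id', 'y' }

M[A, $] is empty (no production applies)

Answer: Empty (error entry)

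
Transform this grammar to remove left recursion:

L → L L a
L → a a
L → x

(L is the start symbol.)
L → a a L'
L → x L'
L' → L a L'
L' → ε

L is directly left-recursive. The standard transformation for
  A → A α₁ | ... | A α_m | β₁ | ... | β_n
is
  A  → β₁ A' | ... | β_n A'
  A' → α₁ A' | ... | α_m A' | ε

L → a a becomes L → a a L'
L → x becomes L → x L'
L → L L a becomes L' → L a L'
Add L' → ε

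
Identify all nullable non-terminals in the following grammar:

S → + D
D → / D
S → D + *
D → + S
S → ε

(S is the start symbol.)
{ 'S' }

ε-productions: S → ε
So S is immediately nullable.
No further non-terminal can be added: every production for the remaining non-terminals contains a terminal or a non-nullable non-terminal.
Nullable = { 'S' }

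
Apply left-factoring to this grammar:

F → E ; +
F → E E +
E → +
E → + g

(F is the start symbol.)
F → E F'
F' → ; +
F' → E +
E → + E'
E' → ε
E' → g

Left-factoring transforms A → αβ₁ | αβ₂ into A → αA' and A' → β₁ | β₂
(α is the longest common prefix among the alternatives). Repeat until
no nonterminal has two alternatives with a common prefix.

Round 1: F has alternatives sharing prefix 'E'. Introduce F': F → E F'
  Add: F' → ; +
  Add: F' → E +

Round 2: E has alternatives sharing prefix '+'. Introduce E': E → + E'
  Add: E' → ε
  Add: E' → g

No remaining common prefixes — done.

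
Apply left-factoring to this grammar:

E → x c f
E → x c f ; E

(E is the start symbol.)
E → x c f E'
E' → ε
E' → ; E

Left-factoring transforms A → αβ₁ | αβ₂ into A → αA' and A' → β₁ | β₂
(α is the longest common prefix among the alternatives). Repeat until
no nonterminal has two alternatives with a common prefix.

Round 1: E has alternatives sharing prefix 'x c f'. Introduce E': E → x c f E'
  Add: E' → ε
  Add: E' → ; E

No remaining common prefixes — done.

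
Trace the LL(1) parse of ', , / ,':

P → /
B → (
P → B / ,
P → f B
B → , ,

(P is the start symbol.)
Stack is shown with the top on the left.

Stack      Input      Action
----------------------------
P $        , , / , $  output P → B / ,
B / , $    , , / , $  output B → , ,
, , / , $  , , / , $  match ','
, / , $    , / , $    match ','
/ , $      / , $      match '/'
, $        , $        match ','
$          $          accept

The string is accepted.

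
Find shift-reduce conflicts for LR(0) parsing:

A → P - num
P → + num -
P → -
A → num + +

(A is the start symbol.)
A shift-reduce conflict occurs when an LR(0) state has both:
  - a complete (reduce) item [A → α .] (dot at the end), and
  - a shift item [B → β . c γ] (dot before a terminal).

Augment with A' → A and build the canonical LR(0) collection (I0 = CLOSURE({[A' → . A]}), then GOTO on every symbol after a dot until no new states appear). It has 12 states:
  I0: { [A → . P - num], [A → . num + +], [A' → . A], [P → . + num -], [P → . -] }  — shift
  I1: { [P → + . num -] }  — shift
  I2: { [P → - .] }  — reduce
  I3: { [A' → A .] }  — accept
  I4: { [A → P . - num] }  — shift
  I5: { [A → num . + +] }  — shift
  I6: { [A → num + . +] }  — shift
  I7: { [A → num + + .] }  — reduce
  I8: { [A → P - . num] }  — shift
  I9: { [A → P - num .] }  — reduce
  I10: { [P → + num . -] }  — shift
  I11: { [P → + num - .] }  — reduce

No state contains both a complete item and a shift item.

Answer: No shift-reduce conflicts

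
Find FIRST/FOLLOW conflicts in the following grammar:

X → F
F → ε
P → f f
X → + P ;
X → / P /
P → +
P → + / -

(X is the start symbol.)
A FIRST/FOLLOW conflict occurs when a non-terminal N has a nullable alternative N → β (β ⇒* ε) and another alternative N → α with FIRST(α) ∩ FOLLOW(N) ≠ ∅: on such a lookahead the parser cannot decide between expanding α and letting N vanish via β.

Nullable non-terminals: F, X.
FIRST sets used below: FIRST(F) = { ε }
F has a nullable alternative but only one production, so nothing to check.

X: nullable alternative(s) X → F; FOLLOW(X) = { $ }
  X → F: FIRST \ {ε} = { } — this is the only nullable alternative, skip
  X → + P ;: FIRST \ {ε} = { '+' } — disjoint from FOLLOW(X)
  X → / P /: FIRST \ {ε} = { '/' } — disjoint from FOLLOW(X)

P has no nullable alternative, so no FIRST/FOLLOW check is needed there.

No FIRST/FOLLOW conflicts found.

Answer: No FIRST/FOLLOW conflicts.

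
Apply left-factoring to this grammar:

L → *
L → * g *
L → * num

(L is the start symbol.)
Left-factoring transforms A → αβ₁ | αβ₂ into A → αA' and A' → β₁ | β₂
(α is the longest common prefix among the alternatives). Repeat until
no nonterminal has two alternatives with a common prefix.

Round 1: L has alternatives sharing prefix '*'. Introduce L': L → * L'
  Add: L' → ε
  Add: L' → g *
  Add: L' → num

No remaining common prefixes — done.

Resulting grammar:
L → * L'
L' → ε
L' → g *
L' → num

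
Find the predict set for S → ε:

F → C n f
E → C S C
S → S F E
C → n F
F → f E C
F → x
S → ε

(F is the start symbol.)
PREDICT(S → ε) = (FIRST(RHS) \ {ε}) ∪ (FOLLOW(S) if ε ∈ FIRST(RHS), i.e. RHS ⇒* ε)
The right-hand side is ε (FIRST(ε) = { ε }), so the predict set is FOLLOW(S) = { 'f', 'n', 'x' }
PREDICT(S → ε) = { 'f', 'n', 'x' }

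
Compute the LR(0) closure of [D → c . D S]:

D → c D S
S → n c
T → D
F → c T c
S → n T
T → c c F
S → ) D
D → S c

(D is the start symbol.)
Start with: [D → c . D S]
  [D → c . D S] has the dot before D: add [D → . c D S], [D → . S c]
  [D → . S c] has the dot before S: add [S → . n c], [S → . n T], [S → . ) D]
No further items can be added.

CLOSURE = { [D → . S c], [D → . c D S], [D → c . D S], [S → . ) D], [S → . n T], [S → . n c] }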